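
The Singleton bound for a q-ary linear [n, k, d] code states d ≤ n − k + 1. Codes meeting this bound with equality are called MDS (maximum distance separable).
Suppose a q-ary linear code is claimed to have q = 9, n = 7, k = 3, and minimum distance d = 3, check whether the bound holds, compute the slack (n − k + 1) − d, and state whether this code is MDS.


Singleton RHS = n − k + 1 = 5, slack = 2, bound satisfied, not MDS.

Singleton bound: d ≤ n − k + 1.
Here n = 7, k = 3, so n − k + 1 = 5.
Given d = 3, check d ≤ 5: YES.
Slack = (n − k + 1) − d = 2.
The code is NOT MDS (slack = 2 > 0).
Description: the claimed parameters are [7, 3, 3]_9; such a code would be non-MDS.


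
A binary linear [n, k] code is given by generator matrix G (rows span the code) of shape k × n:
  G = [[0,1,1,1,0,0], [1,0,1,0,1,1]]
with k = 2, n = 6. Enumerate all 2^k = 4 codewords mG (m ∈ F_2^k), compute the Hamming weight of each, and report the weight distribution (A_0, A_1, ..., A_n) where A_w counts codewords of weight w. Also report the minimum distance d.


Weight distribution: A_0 = 1, A_3 = 1, A_4 = 1, A_5 = 1. Minimum distance d = 3.

Enumerate all 2^2 = 4 messages m ∈ F_2^2.
For each, compute codeword c = mG in F_2^6, then tally its weight.
  m = 00 → c = 000000, weight = 0.
  m = 10 → c = 011100, weight = 3.
  m = 01 → c = 101011, weight = 4.
  m = 11 → c = 110111, weight = 5.
Tally weights:
  weight 0: 1 codewords.
  weight 3: 1 codewords.
  weight 4: 1 codewords.
  weight 5: 1 codewords.
Minimum distance d = smallest w > 0 with A_w > 0 = 3.
Sanity: Σ A_w = 4 = 2^2 = 4 ✓.


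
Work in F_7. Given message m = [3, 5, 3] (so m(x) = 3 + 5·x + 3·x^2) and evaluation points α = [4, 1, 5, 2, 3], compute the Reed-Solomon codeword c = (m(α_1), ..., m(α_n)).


c = [1, 4, 5, 4, 3]

Message polynomial: m(x) = 3 + 5·x + 3·x^2 (mod 7).
For each evaluation point α_i, compute m(α_i) mod 7:
  α_1 = 4: Horner steps 3 → 3 → 1, so m(4) = 1.
  α_2 = 1: Horner steps 3 → 1 → 4, so m(1) = 4.
  α_3 = 5: Horner steps 3 → 6 → 5, so m(5) = 5.
  α_4 = 2: Horner steps 3 → 4 → 4, so m(2) = 4.
  α_5 = 3: Horner steps 3 → 0 → 3, so m(3) = 3.
Codeword c = [1, 4, 5, 4, 3] ∈ F_7^5.


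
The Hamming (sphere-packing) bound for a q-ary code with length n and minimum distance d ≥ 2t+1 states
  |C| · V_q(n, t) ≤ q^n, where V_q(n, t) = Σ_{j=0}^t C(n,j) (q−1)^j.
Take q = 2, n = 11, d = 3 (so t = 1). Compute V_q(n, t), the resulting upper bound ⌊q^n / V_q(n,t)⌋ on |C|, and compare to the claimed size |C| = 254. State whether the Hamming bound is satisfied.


V_q(n, t) = 12, q^n = 2048, Hamming bound = 170, |C| = 254 > bound (violated).

Step 1: Compute V_q(n, t) = Σ_{j=0}^1 C(n, j) (q−1)^j.
  j = 0: C(11,0)·(1)^0 = 1·1 = 1.
  j = 1: C(11,1)·(1)^1 = 11·1 = 11.
  V_q(n, t) = 1 + 11 = 12.
Step 2: q^n = 2^11 = 2048.
Step 3: Hamming bound ⌊q^n / V_q(n,t)⌋ = ⌊2048/12⌋ = 170.
Step 4: Compare |C| = 254 to 170: violated.
The claimed |C| lies above the Hamming bound, so no 2-ary code of length 11 with d ≥ 3 can have 254 codewords.


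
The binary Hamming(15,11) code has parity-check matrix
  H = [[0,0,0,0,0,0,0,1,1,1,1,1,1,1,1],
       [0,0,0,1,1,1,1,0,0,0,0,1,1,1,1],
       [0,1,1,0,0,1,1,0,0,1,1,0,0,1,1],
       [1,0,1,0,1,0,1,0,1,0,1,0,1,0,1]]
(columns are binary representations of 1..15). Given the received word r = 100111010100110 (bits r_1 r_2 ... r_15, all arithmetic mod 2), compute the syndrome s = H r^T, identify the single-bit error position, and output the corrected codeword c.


s = (0, 1, 1, 1)^T, error position = 7, corrected codeword c = 100111110100110

Compute s = H r^T mod 2 one row at a time:
  s_1 = 1 + 0 + 1 + 0 + 0 + 1 + 1 + 0 = 4 ≡ 0 (mod 2).
  s_2 = 1 + 1 + 1 + 0 + 0 + 1 + 1 + 0 = 5 ≡ 1 (mod 2).
  s_3 = 0 + 0 + 1 + 0 + 1 + 0 + 1 + 0 = 3 ≡ 1 (mod 2).
  s_4 = 1 + 0 + 1 + 0 + 0 + 0 + 1 + 0 = 3 ≡ 1 (mod 2).
s = (0, 1, 1, 1)^T — this equals column 7 of H (binary 0111), so error is at position 7.
Correct: flip bit 7 of r = 100111010100110 to get c = 100111110100110.


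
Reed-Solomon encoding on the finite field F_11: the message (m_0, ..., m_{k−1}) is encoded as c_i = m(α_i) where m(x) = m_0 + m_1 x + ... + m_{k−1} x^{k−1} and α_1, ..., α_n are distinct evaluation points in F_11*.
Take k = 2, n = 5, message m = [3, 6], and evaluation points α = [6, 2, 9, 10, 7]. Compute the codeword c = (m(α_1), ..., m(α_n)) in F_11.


c = [6, 4, 2, 8, 1]

Message polynomial: m(x) = 3 + 6·x (mod 11).
For each evaluation point α_i, compute m(α_i) mod 11:
  α_1 = 6: Horner steps 6 → 6, so m(6) = 6.
  α_2 = 2: Horner steps 6 → 4, so m(2) = 4.
  α_3 = 9: Horner steps 6 → 2, so m(9) = 2.
  α_4 = 10: Horner steps 6 → 8, so m(10) = 8.
  α_5 = 7: Horner steps 6 → 1, so m(7) = 1.
Codeword c = [6, 4, 2, 8, 1] ∈ F_11^5.


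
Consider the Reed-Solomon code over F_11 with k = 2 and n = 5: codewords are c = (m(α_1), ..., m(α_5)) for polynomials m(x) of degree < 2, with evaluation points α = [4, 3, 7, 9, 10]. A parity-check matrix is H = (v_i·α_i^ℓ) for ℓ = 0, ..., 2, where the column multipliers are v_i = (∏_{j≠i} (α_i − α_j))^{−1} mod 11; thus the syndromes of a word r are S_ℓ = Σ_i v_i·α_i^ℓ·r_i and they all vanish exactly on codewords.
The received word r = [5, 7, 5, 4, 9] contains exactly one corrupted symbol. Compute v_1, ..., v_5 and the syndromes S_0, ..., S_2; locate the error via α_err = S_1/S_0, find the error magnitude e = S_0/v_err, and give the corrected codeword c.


S = (9, 3, 1), error at position 1, error magnitude e = 4, c = [1, 7, 5, 4, 9].

Step 1: column multipliers v_i = (∏_{j≠i}(α_i − α_j))^{−1} mod 11.
  i = 1 (α = 4): (4−3)(4−7)(4−9)(4−10) = 1·(−3)·(−5)·(−6) = −90 ≡ 9, so v_1 = 9^{−1} = 5 (mod 11).
  i = 2 (α = 3): (3−4)(3−7)(3−9)(3−10) = (−1)·(−4)·(−6)·(−7) = 168 ≡ 3, so v_2 = 3^{−1} = 4 (mod 11).
  i = 3 (α = 7): (7−4)(7−3)(7−9)(7−10) = 3·4·(−2)·(−3) = 72 ≡ 6, so v_3 = 6^{−1} = 2 (mod 11).
  i = 4 (α = 9): (9−4)(9−3)(9−7)(9−10) = 5·6·2·(−1) = −60 ≡ 6, so v_4 = 6^{−1} = 2 (mod 11).
  i = 5 (α = 10): (10−4)(10−3)(10−7)(10−9) = 6·7·3·1 = 126 ≡ 5, so v_5 = 5^{−1} = 9 (mod 11).
  v = [5, 4, 2, 2, 9].
Step 2: syndromes of r = [5, 7, 5, 4, 9] (all sums mod 11).
  S_0 = Σ v_i r_i = 5·5 + 4·7 + 2·5 + 2·4 + 9·9 = 152 ≡ 9.
  S_1 = Σ v_i α_i r_i = 5·4·5 + 4·3·7 + 2·7·5 + 2·9·4 + 9·10·9 = 1136 ≡ 3.
  α_i^2 mod 11 = [5, 9, 5, 4, 1].
  S_2 = Σ v_i α_i^2 r_i = 5·5·5 + 4·9·7 + 2·5·5 + 2·4·4 + 9·1·9 = 540 ≡ 1.
  S = (9, 3, 1) ≠ 0, so r is not a codeword (an error is present).
Step 3: locate the error. For a single error e at position i, S_ℓ = v_i·e·α_i^ℓ, so α_err = S_1/S_0.
  S_0^{−1} = 9^{−1} = 5 (mod 11), so α_err = 3·5 = 15 ≡ 4 = α_1. Error position i = 1.
  Consistency check: S_2/S_1 = 1·4 = 4 ≡ 4 = α_err ✓ (single-error assumption holds).
Step 4: error magnitude e = S_0/v_1 = S_0·∏_{j≠1}(α_1 − α_j) = 9·9 = 81 ≡ 4 (mod 11).
Step 5: correct position 1: c_1 = r_1 − e = 5 − 4 ≡ 1 (mod 11). Hence c = [1, 7, 5, 4, 9].
  Check: interpolating c through the α_i gives m(x) = 3 + 5·x (degree < 2) with m(α_i) = c_i for every i, so c is indeed a codeword.


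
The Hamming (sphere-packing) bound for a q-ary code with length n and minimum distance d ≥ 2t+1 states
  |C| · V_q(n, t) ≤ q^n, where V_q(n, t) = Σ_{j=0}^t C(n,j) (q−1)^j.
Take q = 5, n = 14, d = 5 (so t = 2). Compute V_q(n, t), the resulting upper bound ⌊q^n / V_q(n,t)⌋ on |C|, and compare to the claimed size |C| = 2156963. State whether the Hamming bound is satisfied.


V_q(n, t) = 1513, q^n = 6103515625, Hamming bound = 4034048, |C| = 2156963 ≤ bound (satisfied).

Step 1: Compute V_q(n, t) = Σ_{j=0}^2 C(n, j) (q−1)^j.
  j = 0: C(14,0)·(4)^0 = 1·1 = 1.
  j = 1: C(14,1)·(4)^1 = 14·4 = 56.
  j = 2: C(14,2)·(4)^2 = 91·16 = 1456.
  V_q(n, t) = 1 + 56 + 1456 = 1513.
Step 2: q^n = 5^14 = 6103515625.
Step 3: Hamming bound ⌊q^n / V_q(n,t)⌋ = ⌊6103515625/1513⌋ = 4034048.
Step 4: Compare |C| = 2156963 to 4034048: satisfied.
The claimed |C| lies below the Hamming bound.


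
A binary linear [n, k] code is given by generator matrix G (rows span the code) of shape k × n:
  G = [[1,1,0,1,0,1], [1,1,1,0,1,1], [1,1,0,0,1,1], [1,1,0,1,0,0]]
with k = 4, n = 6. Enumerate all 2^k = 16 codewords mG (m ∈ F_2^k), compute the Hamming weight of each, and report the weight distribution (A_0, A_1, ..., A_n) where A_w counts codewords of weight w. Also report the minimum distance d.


Weight distribution: A_0 = 1, A_1 = 2, A_2 = 2, A_3 = 4, A_4 = 5, A_5 = 2. Minimum distance d = 1.

Enumerate all 2^4 = 16 messages m ∈ F_2^4.
For each, compute codeword c = mG in F_2^6, then tally its weight.
  m = 0000 → c = 000000, weight = 0.
  m = 1000 → c = 110101, weight = 4.
  m = 0100 → c = 111011, weight = 5.
  m = 1100 → c = 001110, weight = 3.
  m = 0010 → c = 110011, weight = 4.
  m = 1010 → c = 000110, weight = 2.
  m = 0110 → c = 001000, weight = 1.
  m = 1110 → c = 111101, weight = 5.
  m = 0001 → c = 110100, weight = 3.
  m = 1001 → c = 000001, weight = 1.
  m = 0101 → c = 001111, weight = 4.
  m = 1101 → c = 111010, weight = 4.
  m = 0011 → c = 000111, weight = 3.
  m = 1011 → c = 110010, weight = 3.
  m = 0111 → c = 111100, weight = 4.
  m = 1111 → c = 001001, weight = 2.
Tally weights:
  weight 0: 1 codewords.
  weight 1: 2 codewords.
  weight 2: 2 codewords.
  weight 3: 4 codewords.
  weight 4: 5 codewords.
  weight 5: 2 codewords.
Minimum distance d = smallest w > 0 with A_w > 0 = 1.
Sanity: Σ A_w = 16 = 2^4 = 16 ✓.


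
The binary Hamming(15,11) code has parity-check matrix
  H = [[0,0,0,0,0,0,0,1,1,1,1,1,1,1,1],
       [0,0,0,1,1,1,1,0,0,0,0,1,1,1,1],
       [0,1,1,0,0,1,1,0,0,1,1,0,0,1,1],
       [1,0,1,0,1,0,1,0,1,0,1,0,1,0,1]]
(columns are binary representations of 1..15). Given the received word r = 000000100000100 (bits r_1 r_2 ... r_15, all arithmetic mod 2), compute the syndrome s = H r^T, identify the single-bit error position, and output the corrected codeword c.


s = (1, 0, 1, 0)^T, error position = 10, corrected codeword c = 000000100100100

Compute s = H r^T mod 2 one row at a time:
  s_1 = 0 + 0 + 0 + 0 + 0 + 1 + 0 + 0 = 1 ≡ 1 (mod 2).
  s_2 = 0 + 0 + 0 + 1 + 0 + 1 + 0 + 0 = 2 ≡ 0 (mod 2).
  s_3 = 0 + 0 + 0 + 1 + 0 + 0 + 0 + 0 = 1 ≡ 1 (mod 2).
  s_4 = 0 + 0 + 0 + 1 + 0 + 0 + 1 + 0 = 2 ≡ 0 (mod 2).
s = (1, 0, 1, 0)^T — this equals column 10 of H (binary 1010), so error is at position 10.
Correct: flip bit 10 of r = 000000100000100 to get c = 000000100100100.


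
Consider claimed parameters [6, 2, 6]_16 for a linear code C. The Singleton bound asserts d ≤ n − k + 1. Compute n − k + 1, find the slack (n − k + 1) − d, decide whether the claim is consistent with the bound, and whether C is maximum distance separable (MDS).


Singleton RHS = n − k + 1 = 5, slack = -1, bound violated (no such code; not MDS).

Singleton bound: d ≤ n − k + 1.
Here n = 6, k = 2, so n − k + 1 = 5.
Given d = 6, check d ≤ 5: NO.
Slack = (n − k + 1) − d = -1.
The slack is negative: d = 6 exceeds n − k + 1 = 5 by 1, so the Singleton bound is violated and no linear [6, 2, 6]_16 code can exist. In particular it is not MDS (MDS requires d = n − k + 1 exactly).
Description: the claimed parameters are [6, 2, 6]_16; such a code would be impossible (violates the Singleton bound).


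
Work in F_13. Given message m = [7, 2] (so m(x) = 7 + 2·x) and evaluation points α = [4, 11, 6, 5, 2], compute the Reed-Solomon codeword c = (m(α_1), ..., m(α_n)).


c = [2, 3, 6, 4, 11]

Message polynomial: m(x) = 7 + 2·x (mod 13).
For each evaluation point α_i, compute m(α_i) mod 13:
  α_1 = 4: Horner steps 2 → 2, so m(4) = 2.
  α_2 = 11: Horner steps 2 → 3, so m(11) = 3.
  α_3 = 6: Horner steps 2 → 6, so m(6) = 6.
  α_4 = 5: Horner steps 2 → 4, so m(5) = 4.
  α_5 = 2: Horner steps 2 → 11, so m(2) = 11.
Codeword c = [2, 3, 6, 4, 11] ∈ F_13^5.


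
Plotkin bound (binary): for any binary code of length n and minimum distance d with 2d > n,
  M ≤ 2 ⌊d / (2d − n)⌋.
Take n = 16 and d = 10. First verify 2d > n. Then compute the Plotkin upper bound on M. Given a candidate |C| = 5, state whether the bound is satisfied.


Plotkin bound M ≤ 4; given |C| = 5 > bound (violated).

Check applicability: 2d = 20, n = 16.
2d − n = 4 > 0, so Plotkin applies.
Compute d/(2d−n) = 10/4 ≈ 2.5000.
⌊d/(2d−n)⌋ = 2.
Plotkin bound: M ≤ 2·2 = 4.
Given |C| = 5, check: VIOLATED.
This |C| is above the Plotkin bound, so no binary code with n = 16, d = 10 and 5 codewords exists.


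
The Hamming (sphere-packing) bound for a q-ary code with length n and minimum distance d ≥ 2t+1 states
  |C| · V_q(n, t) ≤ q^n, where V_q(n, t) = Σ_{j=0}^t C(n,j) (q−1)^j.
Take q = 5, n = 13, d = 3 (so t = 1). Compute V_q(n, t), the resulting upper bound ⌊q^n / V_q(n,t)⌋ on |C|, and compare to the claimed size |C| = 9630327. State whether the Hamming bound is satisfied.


V_q(n, t) = 53, q^n = 1220703125, Hamming bound = 23032134, |C| = 9630327 ≤ bound (satisfied).

Step 1: Compute V_q(n, t) = Σ_{j=0}^1 C(n, j) (q−1)^j.
  j = 0: C(13,0)·(4)^0 = 1·1 = 1.
  j = 1: C(13,1)·(4)^1 = 13·4 = 52.
  V_q(n, t) = 1 + 52 = 53.
Step 2: q^n = 5^13 = 1220703125.
Step 3: Hamming bound ⌊q^n / V_q(n,t)⌋ = ⌊1220703125/53⌋ = 23032134.
Step 4: Compare |C| = 9630327 to 23032134: satisfied.
The claimed |C| lies below the Hamming bound.


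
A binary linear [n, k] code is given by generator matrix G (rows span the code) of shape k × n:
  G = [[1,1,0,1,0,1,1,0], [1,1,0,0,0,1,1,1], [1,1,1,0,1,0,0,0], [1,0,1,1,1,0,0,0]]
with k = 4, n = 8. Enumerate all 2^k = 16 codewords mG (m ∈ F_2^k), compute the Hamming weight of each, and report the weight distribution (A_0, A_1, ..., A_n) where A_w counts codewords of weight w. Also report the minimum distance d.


Weight distribution: A_0 = 1, A_2 = 3, A_3 = 1, A_4 = 3, A_5 = 6, A_6 = 1, A_7 = 1. Minimum distance d = 2.

Enumerate all 2^4 = 16 messages m ∈ F_2^4.
For each, compute codeword c = mG in F_2^8, then tally its weight.
  m = 0000 → c = 00000000, weight = 0.
  m = 1000 → c = 11010110, weight = 5.
  m = 0100 → c = 11000111, weight = 5.
  m = 1100 → c = 00010001, weight = 2.
  m = 0010 → c = 11101000, weight = 4.
  m = 1010 → c = 00111110, weight = 5.
  m = 0110 → c = 00101111, weight = 5.
  m = 1110 → c = 11111001, weight = 6.
  m = 0001 → c = 10111000, weight = 4.
  m = 1001 → c = 01101110, weight = 5.
  m = 0101 → c = 01111111, weight = 7.
  m = 1101 → c = 10101001, weight = 4.
  m = 0011 → c = 01010000, weight = 2.
  m = 1011 → c = 10000110, weight = 3.
  m = 0111 → c = 10010111, weight = 5.
  m = 1111 → c = 01000001, weight = 2.
Tally weights:
  weight 0: 1 codewords.
  weight 2: 3 codewords.
  weight 3: 1 codewords.
  weight 4: 3 codewords.
  weight 5: 6 codewords.
  weight 6: 1 codewords.
  weight 7: 1 codewords.
Minimum distance d = smallest w > 0 with A_w > 0 = 2.
Sanity: Σ A_w = 16 = 2^4 = 16 ✓.


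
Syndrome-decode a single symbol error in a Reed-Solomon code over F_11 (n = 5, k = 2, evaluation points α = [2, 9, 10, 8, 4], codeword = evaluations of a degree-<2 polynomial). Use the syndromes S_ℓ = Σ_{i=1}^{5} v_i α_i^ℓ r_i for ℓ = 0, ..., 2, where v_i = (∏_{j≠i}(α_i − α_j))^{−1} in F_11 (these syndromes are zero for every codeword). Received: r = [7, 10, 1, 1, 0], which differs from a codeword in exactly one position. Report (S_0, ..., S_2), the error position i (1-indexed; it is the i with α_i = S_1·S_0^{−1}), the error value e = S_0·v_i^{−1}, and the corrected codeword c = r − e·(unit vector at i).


S = (1, 8, 9), error at position 4, error magnitude e = 4, c = [7, 10, 1, 8, 0].

Step 1: column multipliers v_i = (∏_{j≠i}(α_i − α_j))^{−1} mod 11.
  i = 1 (α = 2): (2−9)(2−10)(2−8)(2−4) = (−7)·(−8)·(−6)·(−2) = 672 ≡ 1, so v_1 = 1^{−1} = 1 (mod 11).
  i = 2 (α = 9): (9−2)(9−10)(9−8)(9−4) = 7·(−1)·1·5 = −35 ≡ 9, so v_2 = 9^{−1} = 5 (mod 11).
  i = 3 (α = 10): (10−2)(10−9)(10−8)(10−4) = 8·1·2·6 = 96 ≡ 8, so v_3 = 8^{−1} = 7 (mod 11).
  i = 4 (α = 8): (8−2)(8−9)(8−10)(8−4) = 6·(−1)·(−2)·4 = 48 ≡ 4, so v_4 = 4^{−1} = 3 (mod 11).
  i = 5 (α = 4): (4−2)(4−9)(4−10)(4−8) = 2·(−5)·(−6)·(−4) = −240 ≡ 2, so v_5 = 2^{−1} = 6 (mod 11).
  v = [1, 5, 7, 3, 6].
Step 2: syndromes of r = [7, 10, 1, 1, 0] (all sums mod 11).
  S_0 = Σ v_i r_i = 1·7 + 5·10 + 7·1 + 3·1 + 6·0 = 67 ≡ 1.
  S_1 = Σ v_i α_i r_i = 1·2·7 + 5·9·10 + 7·10·1 + 3·8·1 + 6·4·0 = 558 ≡ 8.
  α_i^2 mod 11 = [4, 4, 1, 9, 5].
  S_2 = Σ v_i α_i^2 r_i = 1·4·7 + 5·4·10 + 7·1·1 + 3·9·1 + 6·5·0 = 262 ≡ 9.
  S = (1, 8, 9) ≠ 0, so r is not a codeword (an error is present).
Step 3: locate the error. For a single error e at position i, S_ℓ = v_i·e·α_i^ℓ, so α_err = S_1/S_0.
  S_0^{−1} = 1^{−1} = 1 (mod 11), so α_err = 8·1 = 8 ≡ 8 = α_4. Error position i = 4.
  Consistency check: S_2/S_1 = 9·7 = 63 ≡ 8 = α_err ✓ (single-error assumption holds).
Step 4: error magnitude e = S_0/v_4 = S_0·∏_{j≠4}(α_4 − α_j) = 1·4 = 4 ≡ 4 (mod 11).
Step 5: correct position 4: c_4 = r_4 − e = 1 − 4 ≡ 8 (mod 11). Hence c = [7, 10, 1, 8, 0].
  Check: interpolating c through the α_i gives m(x) = 3 + 2·x (degree < 2) with m(α_i) = c_i for every i, so c is indeed a codeword.


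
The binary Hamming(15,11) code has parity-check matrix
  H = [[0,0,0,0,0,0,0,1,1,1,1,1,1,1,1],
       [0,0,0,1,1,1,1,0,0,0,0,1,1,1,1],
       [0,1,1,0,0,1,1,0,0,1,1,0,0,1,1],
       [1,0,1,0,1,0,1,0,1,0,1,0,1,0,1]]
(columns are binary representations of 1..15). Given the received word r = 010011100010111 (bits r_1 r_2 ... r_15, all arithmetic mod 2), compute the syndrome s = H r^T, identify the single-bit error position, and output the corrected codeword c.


s = (0, 0, 0, 1)^T, error position = 1, corrected codeword c = 110011100010111

Compute s = H r^T mod 2 one row at a time:
  s_1 = 0 + 0 + 0 + 1 + 0 + 1 + 1 + 1 = 4 ≡ 0 (mod 2).
  s_2 = 0 + 1 + 1 + 1 + 0 + 1 + 1 + 1 = 6 ≡ 0 (mod 2).
  s_3 = 1 + 0 + 1 + 1 + 0 + 1 + 1 + 1 = 6 ≡ 0 (mod 2).
  s_4 = 0 + 0 + 1 + 1 + 0 + 1 + 1 + 1 = 5 ≡ 1 (mod 2).
s = (0, 0, 0, 1)^T — this equals column 1 of H (binary 0001), so error is at position 1.
Correct: flip bit 1 of r = 010011100010111 to get c = 110011100010111.


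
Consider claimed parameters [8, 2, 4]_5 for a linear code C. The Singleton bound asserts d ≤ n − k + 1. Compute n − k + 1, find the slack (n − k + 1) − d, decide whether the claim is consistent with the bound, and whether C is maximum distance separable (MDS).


Singleton RHS = n − k + 1 = 7, slack = 3, bound satisfied, not MDS.

Singleton bound: d ≤ n − k + 1.
Here n = 8, k = 2, so n − k + 1 = 7.
Given d = 4, check d ≤ 7: YES.
Slack = (n − k + 1) − d = 3.
The code is NOT MDS (slack = 3 > 0).
Description: the claimed parameters are [8, 2, 4]_5; such a code would be non-MDS.


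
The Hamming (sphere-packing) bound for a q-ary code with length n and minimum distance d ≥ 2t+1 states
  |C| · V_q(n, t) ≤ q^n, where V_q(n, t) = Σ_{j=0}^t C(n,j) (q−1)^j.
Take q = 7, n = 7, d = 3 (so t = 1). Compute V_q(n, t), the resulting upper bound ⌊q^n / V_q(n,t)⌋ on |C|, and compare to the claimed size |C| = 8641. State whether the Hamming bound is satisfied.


V_q(n, t) = 43, q^n = 823543, Hamming bound = 19152, |C| = 8641 ≤ bound (satisfied).

Step 1: Compute V_q(n, t) = Σ_{j=0}^1 C(n, j) (q−1)^j.
  j = 0: C(7,0)·(6)^0 = 1·1 = 1.
  j = 1: C(7,1)·(6)^1 = 7·6 = 42.
  V_q(n, t) = 1 + 42 = 43.
Step 2: q^n = 7^7 = 823543.
Step 3: Hamming bound ⌊q^n / V_q(n,t)⌋ = ⌊823543/43⌋ = 19152.
Step 4: Compare |C| = 8641 to 19152: satisfied.
The claimed |C| lies below the Hamming bound.


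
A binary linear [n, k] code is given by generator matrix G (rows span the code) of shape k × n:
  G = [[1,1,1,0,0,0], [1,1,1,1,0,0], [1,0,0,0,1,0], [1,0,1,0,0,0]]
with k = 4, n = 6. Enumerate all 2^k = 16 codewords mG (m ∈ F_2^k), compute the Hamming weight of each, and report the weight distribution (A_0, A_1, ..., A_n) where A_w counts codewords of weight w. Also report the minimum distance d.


Weight distribution: A_0 = 1, A_1 = 2, A_2 = 4, A_3 = 6, A_4 = 3. Minimum distance d = 1.

Enumerate all 2^4 = 16 messages m ∈ F_2^4.
For each, compute codeword c = mG in F_2^6, then tally its weight.
  m = 0000 → c = 000000, weight = 0.
  m = 1000 → c = 111000, weight = 3.
  m = 0100 → c = 111100, weight = 4.
  m = 1100 → c = 000100, weight = 1.
  m = 0010 → c = 100010, weight = 2.
  m = 1010 → c = 011010, weight = 3.
  m = 0110 → c = 011110, weight = 4.
  m = 1110 → c = 100110, weight = 3.
  m = 0001 → c = 101000, weight = 2.
  m = 1001 → c = 010000, weight = 1.
  m = 0101 → c = 010100, weight = 2.
  m = 1101 → c = 101100, weight = 3.
  m = 0011 → c = 001010, weight = 2.
  m = 1011 → c = 110010, weight = 3.
  m = 0111 → c = 110110, weight = 4.
  m = 1111 → c = 001110, weight = 3.
Tally weights:
  weight 0: 1 codewords.
  weight 1: 2 codewords.
  weight 2: 4 codewords.
  weight 3: 6 codewords.
  weight 4: 3 codewords.
Minimum distance d = smallest w > 0 with A_w > 0 = 1.
Sanity: Σ A_w = 16 = 2^4 = 16 ✓.


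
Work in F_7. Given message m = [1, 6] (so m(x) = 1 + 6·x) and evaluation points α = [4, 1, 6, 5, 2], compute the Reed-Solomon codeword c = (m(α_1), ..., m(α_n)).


c = [4, 0, 2, 3, 6]

Message polynomial: m(x) = 1 + 6·x (mod 7).
For each evaluation point α_i, compute m(α_i) mod 7:
  α_1 = 4: Horner steps 6 → 4, so m(4) = 4.
  α_2 = 1: Horner steps 6 → 0, so m(1) = 0.
  α_3 = 6: Horner steps 6 → 2, so m(6) = 2.
  α_4 = 5: Horner steps 6 → 3, so m(5) = 3.
  α_5 = 2: Horner steps 6 → 6, so m(2) = 6.
Codeword c = [4, 0, 2, 3, 6] ∈ F_7^5.


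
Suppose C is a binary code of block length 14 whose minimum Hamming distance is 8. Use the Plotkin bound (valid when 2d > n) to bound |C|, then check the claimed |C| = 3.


Plotkin bound M ≤ 8; given |C| = 3 ≤ bound (satisfied).

Check applicability: 2d = 16, n = 14.
2d − n = 2 > 0, so Plotkin applies.
Compute d/(2d−n) = 8/2 ≈ 4.0000.
⌊d/(2d−n)⌋ = 4.
Plotkin bound: M ≤ 2·4 = 8.
Given |C| = 3, check: satisfied.
This |C| is below the Plotkin bound.


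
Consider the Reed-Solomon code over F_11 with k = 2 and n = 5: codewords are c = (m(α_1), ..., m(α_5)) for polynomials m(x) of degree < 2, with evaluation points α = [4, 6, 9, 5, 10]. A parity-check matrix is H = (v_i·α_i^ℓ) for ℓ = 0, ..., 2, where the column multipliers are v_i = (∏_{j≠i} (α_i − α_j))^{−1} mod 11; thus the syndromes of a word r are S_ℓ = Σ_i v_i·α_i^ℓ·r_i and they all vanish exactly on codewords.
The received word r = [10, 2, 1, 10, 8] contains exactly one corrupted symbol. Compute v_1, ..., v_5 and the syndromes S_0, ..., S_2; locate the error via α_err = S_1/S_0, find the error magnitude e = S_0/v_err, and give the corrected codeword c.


S = (2, 10, 6), error at position 4, error magnitude e = 4, c = [10, 2, 1, 6, 8].

Step 1: column multipliers v_i = (∏_{j≠i}(α_i − α_j))^{−1} mod 11.
  i = 1 (α = 4): (4−6)(4−9)(4−5)(4−10) = (−2)·(−5)·(−1)·(−6) = 60 ≡ 5, so v_1 = 5^{−1} = 9 (mod 11).
  i = 2 (α = 6): (6−4)(6−9)(6−5)(6−10) = 2·(−3)·1·(−4) = 24 ≡ 2, so v_2 = 2^{−1} = 6 (mod 11).
  i = 3 (α = 9): (9−4)(9−6)(9−5)(9−10) = 5·3·4·(−1) = −60 ≡ 6, so v_3 = 6^{−1} = 2 (mod 11).
  i = 4 (α = 5): (5−4)(5−6)(5−9)(5−10) = 1·(−1)·(−4)·(−5) = −20 ≡ 2, so v_4 = 2^{−1} = 6 (mod 11).
  i = 5 (α = 10): (10−4)(10−6)(10−9)(10−5) = 6·4·1·5 = 120 ≡ 10, so v_5 = 10^{−1} = 10 (mod 11).
  v = [9, 6, 2, 6, 10].
Step 2: syndromes of r = [10, 2, 1, 10, 8] (all sums mod 11).
  S_0 = Σ v_i r_i = 9·10 + 6·2 + 2·1 + 6·10 + 10·8 = 244 ≡ 2.
  S_1 = Σ v_i α_i r_i = 9·4·10 + 6·6·2 + 2·9·1 + 6·5·10 + 10·10·8 = 1550 ≡ 10.
  α_i^2 mod 11 = [5, 3, 4, 3, 1].
  S_2 = Σ v_i α_i^2 r_i = 9·5·10 + 6·3·2 + 2·4·1 + 6·3·10 + 10·1·8 = 754 ≡ 6.
  S = (2, 10, 6) ≠ 0, so r is not a codeword (an error is present).
Step 3: locate the error. For a single error e at position i, S_ℓ = v_i·e·α_i^ℓ, so α_err = S_1/S_0.
  S_0^{−1} = 2^{−1} = 6 (mod 11), so α_err = 10·6 = 60 ≡ 5 = α_4. Error position i = 4.
  Consistency check: S_2/S_1 = 6·10 = 60 ≡ 5 = α_err ✓ (single-error assumption holds).
Step 4: error magnitude e = S_0/v_4 = S_0·∏_{j≠4}(α_4 − α_j) = 2·2 = 4 ≡ 4 (mod 11).
Step 5: correct position 4: c_4 = r_4 − e = 10 − 4 ≡ 6 (mod 11). Hence c = [10, 2, 1, 6, 8].
  Check: interpolating c through the α_i gives m(x) = 4 + 7·x (degree < 2) with m(α_i) = c_i for every i, so c is indeed a codeword.


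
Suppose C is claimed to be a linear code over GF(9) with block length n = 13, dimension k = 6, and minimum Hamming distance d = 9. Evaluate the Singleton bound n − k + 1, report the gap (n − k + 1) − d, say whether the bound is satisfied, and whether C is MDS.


Singleton RHS = n − k + 1 = 8, slack = -1, bound violated (no such code; not MDS).

Singleton bound: d ≤ n − k + 1.
Here n = 13, k = 6, so n − k + 1 = 8.
Given d = 9, check d ≤ 8: NO.
Slack = (n − k + 1) − d = -1.
The slack is negative: d = 9 exceeds n − k + 1 = 8 by 1, so the Singleton bound is violated and no linear [13, 6, 9]_9 code can exist. In particular it is not MDS (MDS requires d = n − k + 1 exactly).
Description: the claimed parameters are [13, 6, 9]_9; such a code would be impossible (violates the Singleton bound).


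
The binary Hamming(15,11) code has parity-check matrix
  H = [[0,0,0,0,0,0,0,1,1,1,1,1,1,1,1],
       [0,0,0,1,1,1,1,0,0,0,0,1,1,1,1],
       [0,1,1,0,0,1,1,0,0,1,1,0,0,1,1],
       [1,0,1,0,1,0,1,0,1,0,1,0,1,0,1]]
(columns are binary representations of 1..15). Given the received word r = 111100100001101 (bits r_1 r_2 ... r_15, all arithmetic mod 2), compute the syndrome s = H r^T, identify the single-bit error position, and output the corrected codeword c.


s = (1, 1, 0, 1)^T, error position = 13, corrected codeword c = 111100100001001

Compute s = H r^T mod 2 one row at a time:
  s_1 = 0 + 0 + 0 + 0 + 1 + 1 + 0 + 1 = 3 ≡ 1 (mod 2).
  s_2 = 1 + 0 + 0 + 1 + 1 + 1 + 0 + 1 = 5 ≡ 1 (mod 2).
  s_3 = 1 + 1 + 0 + 1 + 0 + 0 + 0 + 1 = 4 ≡ 0 (mod 2).
  s_4 = 1 + 1 + 0 + 1 + 0 + 0 + 1 + 1 = 5 ≡ 1 (mod 2).
s = (1, 1, 0, 1)^T — this equals column 13 of H (binary 1101), so error is at position 13.
Correct: flip bit 13 of r = 111100100001101 to get c = 111100100001001.


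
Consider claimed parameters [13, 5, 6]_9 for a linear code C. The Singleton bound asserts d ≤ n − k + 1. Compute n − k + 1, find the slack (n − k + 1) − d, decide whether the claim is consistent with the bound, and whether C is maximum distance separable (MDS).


Singleton RHS = n − k + 1 = 9, slack = 3, bound satisfied, not MDS.

Singleton bound: d ≤ n − k + 1.
Here n = 13, k = 5, so n − k + 1 = 9.
Given d = 6, check d ≤ 9: YES.
Slack = (n − k + 1) − d = 3.
The code is NOT MDS (slack = 3 > 0).
Description: the claimed parameters are [13, 5, 6]_9; such a code would be non-MDS.


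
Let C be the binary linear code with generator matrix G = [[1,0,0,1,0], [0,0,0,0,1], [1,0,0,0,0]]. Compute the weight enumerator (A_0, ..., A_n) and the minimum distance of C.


Weight distribution: A_0 = 1, A_1 = 3, A_2 = 3, A_3 = 1. Minimum distance d = 1.

Enumerate all 2^3 = 8 messages m ∈ F_2^3.
For each, compute codeword c = mG in F_2^5, then tally its weight.
  m = 000 → c = 00000, weight = 0.
  m = 100 → c = 10010, weight = 2.
  m = 010 → c = 00001, weight = 1.
  m = 110 → c = 10011, weight = 3.
  m = 001 → c = 10000, weight = 1.
  m = 101 → c = 00010, weight = 1.
  m = 011 → c = 10001, weight = 2.
  m = 111 → c = 00011, weight = 2.
Tally weights:
  weight 0: 1 codewords.
  weight 1: 3 codewords.
  weight 2: 3 codewords.
  weight 3: 1 codewords.
Minimum distance d = smallest w > 0 with A_w > 0 = 1.
Sanity: Σ A_w = 8 = 2^3 = 8 ✓.


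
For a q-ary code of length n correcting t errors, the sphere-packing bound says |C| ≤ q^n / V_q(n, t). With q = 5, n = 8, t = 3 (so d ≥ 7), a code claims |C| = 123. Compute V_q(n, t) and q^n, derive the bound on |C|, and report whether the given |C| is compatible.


V_q(n, t) = 4065, q^n = 390625, Hamming bound = 96, |C| = 123 > bound (violated).

Step 1: Compute V_q(n, t) = Σ_{j=0}^3 C(n, j) (q−1)^j.
  j = 0: C(8,0)·(4)^0 = 1·1 = 1.
  j = 1: C(8,1)·(4)^1 = 8·4 = 32.
  j = 2: C(8,2)·(4)^2 = 28·16 = 448.
  j = 3: C(8,3)·(4)^3 = 56·64 = 3584.
  V_q(n, t) = 1 + 32 + 448 + 3584 = 4065.
Step 2: q^n = 5^8 = 390625.
Step 3: Hamming bound ⌊q^n / V_q(n,t)⌋ = ⌊390625/4065⌋ = 96.
Step 4: Compare |C| = 123 to 96: violated.
The claimed |C| lies above the Hamming bound, so no 5-ary code of length 8 with d ≥ 7 can have 123 codewords.


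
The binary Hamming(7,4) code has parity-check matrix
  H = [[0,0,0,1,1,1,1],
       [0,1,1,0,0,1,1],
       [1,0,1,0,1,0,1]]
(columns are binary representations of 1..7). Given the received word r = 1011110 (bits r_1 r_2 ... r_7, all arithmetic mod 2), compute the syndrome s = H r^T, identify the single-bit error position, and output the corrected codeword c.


s = (1, 0, 1)^T, error position = 5, corrected codeword c = 1011010

Compute s = H r^T mod 2 one row at a time:
  s_1 = 1 + 1 + 1 + 0 = 3 ≡ 1 (mod 2).
  s_2 = 0 + 1 + 1 + 0 = 2 ≡ 0 (mod 2).
  s_3 = 1 + 1 + 1 + 0 = 3 ≡ 1 (mod 2).
s = (1, 0, 1)^T — this equals column 5 of H (binary 101), so error is at position 5.
Correct: flip bit 5 of r = 1011110 to get c = 1011010.


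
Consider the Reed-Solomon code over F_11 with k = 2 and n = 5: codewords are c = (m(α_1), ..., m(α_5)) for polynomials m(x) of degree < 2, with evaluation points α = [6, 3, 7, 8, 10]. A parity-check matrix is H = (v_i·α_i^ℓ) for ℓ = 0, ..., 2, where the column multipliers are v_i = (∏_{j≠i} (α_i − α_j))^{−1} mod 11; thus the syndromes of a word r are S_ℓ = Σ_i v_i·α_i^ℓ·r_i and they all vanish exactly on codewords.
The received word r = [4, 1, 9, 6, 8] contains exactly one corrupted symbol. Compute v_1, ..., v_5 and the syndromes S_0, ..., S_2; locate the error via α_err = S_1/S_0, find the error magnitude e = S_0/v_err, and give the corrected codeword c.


S = (4, 6, 9), error at position 3, error magnitude e = 4, c = [4, 1, 5, 6, 8].

Step 1: column multipliers v_i = (∏_{j≠i}(α_i − α_j))^{−1} mod 11.
  i = 1 (α = 6): (6−3)(6−7)(6−8)(6−10) = 3·(−1)·(−2)·(−4) = −24 ≡ 9, so v_1 = 9^{−1} = 5 (mod 11).
  i = 2 (α = 3): (3−6)(3−7)(3−8)(3−10) = (−3)·(−4)·(−5)·(−7) = 420 ≡ 2, so v_2 = 2^{−1} = 6 (mod 11).
  i = 3 (α = 7): (7−6)(7−3)(7−8)(7−10) = 1·4·(−1)·(−3) = 12 ≡ 1, so v_3 = 1^{−1} = 1 (mod 11).
  i = 4 (α = 8): (8−6)(8−3)(8−7)(8−10) = 2·5·1·(−2) = −20 ≡ 2, so v_4 = 2^{−1} = 6 (mod 11).
  i = 5 (α = 10): (10−6)(10−3)(10−7)(10−8) = 4·7·3·2 = 168 ≡ 3, so v_5 = 3^{−1} = 4 (mod 11).
  v = [5, 6, 1, 6, 4].
Step 2: syndromes of r = [4, 1, 9, 6, 8] (all sums mod 11).
  S_0 = Σ v_i r_i = 5·4 + 6·1 + 1·9 + 6·6 + 4·8 = 103 ≡ 4.
  S_1 = Σ v_i α_i r_i = 5·6·4 + 6·3·1 + 1·7·9 + 6·8·6 + 4·10·8 = 809 ≡ 6.
  α_i^2 mod 11 = [3, 9, 5, 9, 1].
  S_2 = Σ v_i α_i^2 r_i = 5·3·4 + 6·9·1 + 1·5·9 + 6·9·6 + 4·1·8 = 515 ≡ 9.
  S = (4, 6, 9) ≠ 0, so r is not a codeword (an error is present).
Step 3: locate the error. For a single error e at position i, S_ℓ = v_i·e·α_i^ℓ, so α_err = S_1/S_0.
  S_0^{−1} = 4^{−1} = 3 (mod 11), so α_err = 6·3 = 18 ≡ 7 = α_3. Error position i = 3.
  Consistency check: S_2/S_1 = 9·2 = 18 ≡ 7 = α_err ✓ (single-error assumption holds).
Step 4: error magnitude e = S_0/v_3 = S_0·∏_{j≠3}(α_3 − α_j) = 4·1 = 4 ≡ 4 (mod 11).
Step 5: correct position 3: c_3 = r_3 − e = 9 − 4 ≡ 5 (mod 11). Hence c = [4, 1, 5, 6, 8].
  Check: interpolating c through the α_i gives m(x) = 9 + 1·x (degree < 2) with m(α_i) = c_i for every i, so c is indeed a codeword.


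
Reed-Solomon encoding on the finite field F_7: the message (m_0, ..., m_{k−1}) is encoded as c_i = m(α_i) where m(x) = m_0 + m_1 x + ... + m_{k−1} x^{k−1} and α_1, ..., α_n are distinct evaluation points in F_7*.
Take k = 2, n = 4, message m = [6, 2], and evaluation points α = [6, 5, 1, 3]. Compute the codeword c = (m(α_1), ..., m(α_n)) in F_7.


c = [4, 2, 1, 5]

Message polynomial: m(x) = 6 + 2·x (mod 7).
For each evaluation point α_i, compute m(α_i) mod 7:
  α_1 = 6: Horner steps 2 → 4, so m(6) = 4.
  α_2 = 5: Horner steps 2 → 2, so m(5) = 2.
  α_3 = 1: Horner steps 2 → 1, so m(1) = 1.
  α_4 = 3: Horner steps 2 → 5, so m(3) = 5.
Codeword c = [4, 2, 1, 5] ∈ F_7^4.


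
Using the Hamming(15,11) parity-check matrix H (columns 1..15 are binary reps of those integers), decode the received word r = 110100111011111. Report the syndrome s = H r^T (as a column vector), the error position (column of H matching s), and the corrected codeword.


s = (1, 0, 1, 0)^T, error position = 10, corrected codeword c = 110100111111111

Compute s = H r^T mod 2 one row at a time:
  s_1 = 1 + 1 + 0 + 1 + 1 + 1 + 1 + 1 = 7 ≡ 1 (mod 2).
  s_2 = 1 + 0 + 0 + 1 + 1 + 1 + 1 + 1 = 6 ≡ 0 (mod 2).
  s_3 = 1 + 0 + 0 + 1 + 0 + 1 + 1 + 1 = 5 ≡ 1 (mod 2).
  s_4 = 1 + 0 + 0 + 1 + 1 + 1 + 1 + 1 = 6 ≡ 0 (mod 2).
s = (1, 0, 1, 0)^T — this equals column 10 of H (binary 1010), so error is at position 10.
Correct: flip bit 10 of r = 110100111011111 to get c = 110100111111111.


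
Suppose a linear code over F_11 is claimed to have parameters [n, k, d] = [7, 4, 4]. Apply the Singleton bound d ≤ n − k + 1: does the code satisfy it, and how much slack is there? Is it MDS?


Singleton RHS = n − k + 1 = 4, slack = 0, bound satisfied, MDS.

Singleton bound: d ≤ n − k + 1.
Here n = 7, k = 4, so n − k + 1 = 4.
Given d = 4, check d ≤ 4: YES.
Slack = (n − k + 1) − d = 0.
The code is MDS (slack = 0).
Description: the claimed parameters are [7, 4, 4]_11; such a code would be MDS (meets Singleton bound).


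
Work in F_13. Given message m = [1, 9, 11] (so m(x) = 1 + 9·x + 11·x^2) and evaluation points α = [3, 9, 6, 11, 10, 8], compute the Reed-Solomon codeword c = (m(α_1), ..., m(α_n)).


c = [10, 11, 9, 1, 8, 10]

Message polynomial: m(x) = 1 + 9·x + 11·x^2 (mod 13).
For each evaluation point α_i, compute m(α_i) mod 13:
  α_1 = 3: Horner steps 11 → 3 → 10, so m(3) = 10.
  α_2 = 9: Horner steps 11 → 4 → 11, so m(9) = 11.
  α_3 = 6: Horner steps 11 → 10 → 9, so m(6) = 9.
  α_4 = 11: Horner steps 11 → 0 → 1, so m(11) = 1.
  α_5 = 10: Horner steps 11 → 2 → 8, so m(10) = 8.
  α_6 = 8: Horner steps 11 → 6 → 10, so m(8) = 10.
Codeword c = [10, 11, 9, 1, 8, 10] ∈ F_13^6.


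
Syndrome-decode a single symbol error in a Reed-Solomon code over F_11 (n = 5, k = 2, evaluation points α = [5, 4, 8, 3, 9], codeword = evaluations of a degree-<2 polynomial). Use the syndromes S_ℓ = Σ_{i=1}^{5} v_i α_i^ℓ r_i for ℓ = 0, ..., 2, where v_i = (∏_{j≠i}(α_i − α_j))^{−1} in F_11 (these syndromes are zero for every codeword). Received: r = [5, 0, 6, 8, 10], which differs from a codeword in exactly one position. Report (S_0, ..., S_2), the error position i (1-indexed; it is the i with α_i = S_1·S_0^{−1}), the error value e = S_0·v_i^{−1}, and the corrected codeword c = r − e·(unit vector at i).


S = (5, 9, 3), error at position 2, error magnitude e = 10, c = [5, 1, 6, 8, 10].

Step 1: column multipliers v_i = (∏_{j≠i}(α_i − α_j))^{−1} mod 11.
  i = 1 (α = 5): (5−4)(5−8)(5−3)(5−9) = 1·(−3)·2·(−4) = 24 ≡ 2, so v_1 = 2^{−1} = 6 (mod 11).
  i = 2 (α = 4): (4−5)(4−8)(4−3)(4−9) = (−1)·(−4)·1·(−5) = −20 ≡ 2, so v_2 = 2^{−1} = 6 (mod 11).
  i = 3 (α = 8): (8−5)(8−4)(8−3)(8−9) = 3·4·5·(−1) = −60 ≡ 6, so v_3 = 6^{−1} = 2 (mod 11).
  i = 4 (α = 3): (3−5)(3−4)(3−8)(3−9) = (−2)·(−1)·(−5)·(−6) = 60 ≡ 5, so v_4 = 5^{−1} = 9 (mod 11).
  i = 5 (α = 9): (9−5)(9−4)(9−8)(9−3) = 4·5·1·6 = 120 ≡ 10, so v_5 = 10^{−1} = 10 (mod 11).
  v = [6, 6, 2, 9, 10].
Step 2: syndromes of r = [5, 0, 6, 8, 10] (all sums mod 11).
  S_0 = Σ v_i r_i = 6·5 + 6·0 + 2·6 + 9·8 + 10·10 = 214 ≡ 5.
  S_1 = Σ v_i α_i r_i = 6·5·5 + 6·4·0 + 2·8·6 + 9·3·8 + 10·9·10 = 1362 ≡ 9.
  α_i^2 mod 11 = [3, 5, 9, 9, 4].
  S_2 = Σ v_i α_i^2 r_i = 6·3·5 + 6·5·0 + 2·9·6 + 9·9·8 + 10·4·10 = 1246 ≡ 3.
  S = (5, 9, 3) ≠ 0, so r is not a codeword (an error is present).
Step 3: locate the error. For a single error e at position i, S_ℓ = v_i·e·α_i^ℓ, so α_err = S_1/S_0.
  S_0^{−1} = 5^{−1} = 9 (mod 11), so α_err = 9·9 = 81 ≡ 4 = α_2. Error position i = 2.
  Consistency check: S_2/S_1 = 3·5 = 15 ≡ 4 = α_err ✓ (single-error assumption holds).
Step 4: error magnitude e = S_0/v_2 = S_0·∏_{j≠2}(α_2 − α_j) = 5·2 = 10 ≡ 10 (mod 11).
Step 5: correct position 2: c_2 = r_2 − e = 0 − 10 ≡ 1 (mod 11). Hence c = [5, 1, 6, 8, 10].
  Check: interpolating c through the α_i gives m(x) = 7 + 4·x (degree < 2) with m(α_i) = c_i for every i, so c is indeed a codeword.


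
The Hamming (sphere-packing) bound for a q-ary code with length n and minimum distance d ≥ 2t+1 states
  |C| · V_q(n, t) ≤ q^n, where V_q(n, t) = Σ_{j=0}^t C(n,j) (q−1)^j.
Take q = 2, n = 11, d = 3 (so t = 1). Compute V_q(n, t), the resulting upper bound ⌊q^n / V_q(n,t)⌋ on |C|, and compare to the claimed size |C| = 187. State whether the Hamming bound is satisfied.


V_q(n, t) = 12, q^n = 2048, Hamming bound = 170, |C| = 187 > bound (violated).

Step 1: Compute V_q(n, t) = Σ_{j=0}^1 C(n, j) (q−1)^j.
  j = 0: C(11,0)·(1)^0 = 1·1 = 1.
  j = 1: C(11,1)·(1)^1 = 11·1 = 11.
  V_q(n, t) = 1 + 11 = 12.
Step 2: q^n = 2^11 = 2048.
Step 3: Hamming bound ⌊q^n / V_q(n,t)⌋ = ⌊2048/12⌋ = 170.
Step 4: Compare |C| = 187 to 170: violated.
The claimed |C| lies above the Hamming bound, so no 2-ary code of length 11 with d ≥ 3 can have 187 codewords.


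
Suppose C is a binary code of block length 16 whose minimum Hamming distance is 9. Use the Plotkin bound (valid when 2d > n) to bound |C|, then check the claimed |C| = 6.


Plotkin bound M ≤ 8; given |C| = 6 ≤ bound (satisfied).

Check applicability: 2d = 18, n = 16.
2d − n = 2 > 0, so Plotkin applies.
Compute d/(2d−n) = 9/2 ≈ 4.5000.
⌊d/(2d−n)⌋ = 4.
Plotkin bound: M ≤ 2·4 = 8.
Given |C| = 6, check: satisfied.
This |C| is below the Plotkin bound.


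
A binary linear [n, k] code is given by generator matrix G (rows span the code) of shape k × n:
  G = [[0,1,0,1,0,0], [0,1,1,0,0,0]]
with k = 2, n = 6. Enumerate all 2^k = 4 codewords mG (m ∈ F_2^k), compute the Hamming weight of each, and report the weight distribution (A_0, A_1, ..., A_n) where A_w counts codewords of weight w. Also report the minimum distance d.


Weight distribution: A_0 = 1, A_2 = 3. Minimum distance d = 2.

Enumerate all 2^2 = 4 messages m ∈ F_2^2.
For each, compute codeword c = mG in F_2^6, then tally its weight.
  m = 00 → c = 000000, weight = 0.
  m = 10 → c = 010100, weight = 2.
  m = 01 → c = 011000, weight = 2.
  m = 11 → c = 001100, weight = 2.
Tally weights:
  weight 0: 1 codewords.
  weight 2: 3 codewords.
Minimum distance d = smallest w > 0 with A_w > 0 = 2.
Sanity: Σ A_w = 4 = 2^2 = 4 ✓.


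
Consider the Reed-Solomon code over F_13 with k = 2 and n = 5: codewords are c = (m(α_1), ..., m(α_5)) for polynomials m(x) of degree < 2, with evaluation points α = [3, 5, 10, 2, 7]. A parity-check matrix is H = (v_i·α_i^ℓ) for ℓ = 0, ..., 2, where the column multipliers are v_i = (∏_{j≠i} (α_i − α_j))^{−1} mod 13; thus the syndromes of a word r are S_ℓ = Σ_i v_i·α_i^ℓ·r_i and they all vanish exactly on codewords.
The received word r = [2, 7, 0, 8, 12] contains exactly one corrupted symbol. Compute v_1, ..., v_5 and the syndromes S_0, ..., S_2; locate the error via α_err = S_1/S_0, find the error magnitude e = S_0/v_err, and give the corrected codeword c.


S = (5, 10, 7), error at position 4, error magnitude e = 2, c = [2, 7, 0, 6, 12].

Step 1: column multipliers v_i = (∏_{j≠i}(α_i − α_j))^{−1} mod 13.
  i = 1 (α = 3): (3−5)(3−10)(3−2)(3−7) = (−2)·(−7)·1·(−4) = −56 ≡ 9, so v_1 = 9^{−1} = 3 (mod 13).
  i = 2 (α = 5): (5−3)(5−10)(5−2)(5−7) = 2·(−5)·3·(−2) = 60 ≡ 8, so v_2 = 8^{−1} = 5 (mod 13).
  i = 3 (α = 10): (10−3)(10−5)(10−2)(10−7) = 7·5·8·3 = 840 ≡ 8, so v_3 = 8^{−1} = 5 (mod 13).
  i = 4 (α = 2): (2−3)(2−5)(2−10)(2−7) = (−1)·(−3)·(−8)·(−5) = 120 ≡ 3, so v_4 = 3^{−1} = 9 (mod 13).
  i = 5 (α = 7): (7−3)(7−5)(7−10)(7−2) = 4·2·(−3)·5 = −120 ≡ 10, so v_5 = 10^{−1} = 4 (mod 13).
  v = [3, 5, 5, 9, 4].
Step 2: syndromes of r = [2, 7, 0, 8, 12] (all sums mod 13).
  S_0 = Σ v_i r_i = 3·2 + 5·7 + 5·0 + 9·8 + 4·12 = 161 ≡ 5.
  S_1 = Σ v_i α_i r_i = 3·3·2 + 5·5·7 + 5·10·0 + 9·2·8 + 4·7·12 = 673 ≡ 10.
  α_i^2 mod 13 = [9, 12, 9, 4, 10].
  S_2 = Σ v_i α_i^2 r_i = 3·9·2 + 5·12·7 + 5·9·0 + 9·4·8 + 4·10·12 = 1242 ≡ 7.
  S = (5, 10, 7) ≠ 0, so r is not a codeword (an error is present).
Step 3: locate the error. For a single error e at position i, S_ℓ = v_i·e·α_i^ℓ, so α_err = S_1/S_0.
  S_0^{−1} = 5^{−1} = 8 (mod 13), so α_err = 10·8 = 80 ≡ 2 = α_4. Error position i = 4.
  Consistency check: S_2/S_1 = 7·4 = 28 ≡ 2 = α_err ✓ (single-error assumption holds).
Step 4: error magnitude e = S_0/v_4 = S_0·∏_{j≠4}(α_4 − α_j) = 5·3 = 15 ≡ 2 (mod 13).
Step 5: correct position 4: c_4 = r_4 − e = 8 − 2 ≡ 6 (mod 13). Hence c = [2, 7, 0, 6, 12].
  Check: interpolating c through the α_i gives m(x) = 1 + 9·x (degree < 2) with m(α_i) = c_i for every i, so c is indeed a codeword.
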